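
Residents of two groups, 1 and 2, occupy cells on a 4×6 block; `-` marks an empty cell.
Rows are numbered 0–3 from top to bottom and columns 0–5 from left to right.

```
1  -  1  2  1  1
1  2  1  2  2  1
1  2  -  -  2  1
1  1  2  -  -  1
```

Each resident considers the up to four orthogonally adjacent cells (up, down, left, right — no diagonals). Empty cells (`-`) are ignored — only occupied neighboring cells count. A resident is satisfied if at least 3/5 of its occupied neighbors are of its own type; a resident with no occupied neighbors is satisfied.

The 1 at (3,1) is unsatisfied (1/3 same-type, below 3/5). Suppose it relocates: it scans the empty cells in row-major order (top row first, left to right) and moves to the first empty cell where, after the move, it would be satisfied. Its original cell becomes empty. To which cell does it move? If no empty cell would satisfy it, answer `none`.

(0,1)

Vacating (3,1). Empty cells in order:
  (0,1): 2/3 same-type → satisfied — stop here.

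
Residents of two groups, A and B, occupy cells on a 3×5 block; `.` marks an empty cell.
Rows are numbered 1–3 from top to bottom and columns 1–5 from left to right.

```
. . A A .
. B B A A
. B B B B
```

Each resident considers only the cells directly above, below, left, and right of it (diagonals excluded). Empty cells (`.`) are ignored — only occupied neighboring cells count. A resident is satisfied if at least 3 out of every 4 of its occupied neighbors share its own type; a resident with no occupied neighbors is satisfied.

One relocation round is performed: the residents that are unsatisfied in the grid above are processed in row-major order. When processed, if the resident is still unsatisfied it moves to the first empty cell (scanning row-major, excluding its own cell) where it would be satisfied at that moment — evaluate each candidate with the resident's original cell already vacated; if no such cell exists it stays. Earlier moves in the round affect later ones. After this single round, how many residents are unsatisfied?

0

Initially unsatisfied (in order): (1,3), (2,3), (2,4), (2,5), (3,4), (3,5).
  (1,3) → (1,1).
  (2,3) → (3,1).
  (2,4) → (1,3).
  (2,5) → (1,5).
  (3,4): now satisfied by earlier moves; stays.
  (3,5): now satisfied by earlier moves; stays.
Resulting grid:
A . A A A
. B . . .
B B B B B
All satisfied now.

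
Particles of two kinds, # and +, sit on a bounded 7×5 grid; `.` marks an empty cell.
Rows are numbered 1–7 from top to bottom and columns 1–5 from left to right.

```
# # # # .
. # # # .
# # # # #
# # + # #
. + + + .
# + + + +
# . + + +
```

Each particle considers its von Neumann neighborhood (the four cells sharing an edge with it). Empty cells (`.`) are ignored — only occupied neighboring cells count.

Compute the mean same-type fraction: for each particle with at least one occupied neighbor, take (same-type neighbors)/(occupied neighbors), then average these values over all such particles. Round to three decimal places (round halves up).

(1,1)# 1/1
(1,2)# 3/3
(1,3)# 3/3
(1,4)# 2/2
(2,2)# 3/3
(2,3)# 4/4
(2,4)# 3/3
(3,1)# 2/2
(3,2)# 4/4
(3,3)# 3/4
(3,4)# 4/4
(3,5)# 2/2
(4,1)# 2/2
(4,2)# 2/4
(4,3)+ 1/4
(4,4)# 2/4
(4,5)# 2/2
(5,2)+ 2/3
(5,3)+ 4/4
(5,4)+ 2/3
(6,1)# 1/2
(6,2)+ 2/3
(6,3)+ 4/4
(6,4)+ 4/4
(6,5)+ 2/2
(7,1)# 1/1
(7,3)+ 2/2
(7,4)+ 3/3
(7,5)+ 2/2
Sum over 29 particles: 1/1 + 3/3 + 3/3 + 2/2 + 3/3 + 4/4 + 3/3 + 2/2 + 4/4 + 3/4 + 4/4 + 2/2 + 2/2 + 2/4 + 1/4 + 2/4 + 2/2 + 2/3 + 4/4 + 2/3 + 1/2 + 2/3 + 4/4 + 4/4 + 2/2 + 1/1 + 2/2 + 3/3 + 2/2 = 51/2; mean = 51/2 ÷ 29 = 51/58 = 0.879310… → 0.879.

0.879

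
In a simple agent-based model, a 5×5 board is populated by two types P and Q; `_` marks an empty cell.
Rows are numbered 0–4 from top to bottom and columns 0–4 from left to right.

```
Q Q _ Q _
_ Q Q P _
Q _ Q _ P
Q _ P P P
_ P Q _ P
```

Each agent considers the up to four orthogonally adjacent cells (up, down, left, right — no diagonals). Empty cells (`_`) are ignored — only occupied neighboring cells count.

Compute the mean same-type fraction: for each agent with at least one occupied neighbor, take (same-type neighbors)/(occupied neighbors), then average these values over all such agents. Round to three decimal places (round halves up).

0.656

(0,0)Q 1/1
(0,1)Q 2/2
(0,3)Q 0/1
(1,1)Q 2/2
(1,2)Q 2/3
(1,3)P 0/2
(2,0)Q 1/1
(2,2)Q 1/2
(2,4)P 1/1
(3,0)Q 1/1
(3,2)P 1/3
(3,3)P 2/2
(3,4)P 3/3
(4,1)P 0/1
(4,2)Q 0/2
(4,4)P 1/1
Sum over 16 agents: 1/1 + 2/2 + 0/1 + 2/2 + 2/3 + 0/2 + 1/1 + 1/2 + 1/1 + 1/1 + 1/3 + 2/2 + 3/3 + 0/1 + 0/2 + 1/1 = 21/2; mean = 21/2 ÷ 16 = 21/32 = 0.65625 → 0.656.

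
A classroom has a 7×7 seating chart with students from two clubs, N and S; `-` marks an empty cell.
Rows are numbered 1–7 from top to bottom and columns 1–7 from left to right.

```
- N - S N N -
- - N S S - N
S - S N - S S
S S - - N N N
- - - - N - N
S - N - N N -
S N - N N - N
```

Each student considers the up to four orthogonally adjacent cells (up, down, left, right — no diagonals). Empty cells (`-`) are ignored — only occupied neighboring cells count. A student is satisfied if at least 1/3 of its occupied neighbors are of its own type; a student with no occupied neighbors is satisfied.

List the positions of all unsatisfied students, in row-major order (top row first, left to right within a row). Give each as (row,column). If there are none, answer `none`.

Row 1: (1,2)N 0/0 ✓ · (1,4)S 1/2 ✓ · (1,5)N 1/3 ✓ · (1,6)N 1/1 ✓
Row 2: (2,3)N 0/2 ✗ · (2,4)S 2/4 ✓ · (2,5)S 1/2 ✓ · (2,7)N 0/1 ✗
Row 3: (3,1)S 1/1 ✓ · (3,3)S 0/2 ✗ · (3,4)N 0/2 ✗ · (3,6)S 1/2 ✓ · (3,7)S 1/3 ✓
Row 4: (4,1)S 2/2 ✓ · (4,2)S 1/1 ✓ · (4,5)N 2/2 ✓ · (4,6)N 2/3 ✓ · (4,7)N 2/3 ✓
Row 5: (5,5)N 2/2 ✓ · (5,7)N 1/1 ✓
Row 6: (6,1)S 1/1 ✓ · (6,3)N 0/0 ✓ · (6,5)N 3/3 ✓ · (6,6)N 1/1 ✓
Row 7: (7,1)S 1/2 ✓ · (7,2)N 0/1 ✗ · (7,4)N 1/1 ✓ · (7,5)N 2/2 ✓ · (7,7)N 0/0 ✓

(2,3), (2,7), (3,3), (3,4), (7,2)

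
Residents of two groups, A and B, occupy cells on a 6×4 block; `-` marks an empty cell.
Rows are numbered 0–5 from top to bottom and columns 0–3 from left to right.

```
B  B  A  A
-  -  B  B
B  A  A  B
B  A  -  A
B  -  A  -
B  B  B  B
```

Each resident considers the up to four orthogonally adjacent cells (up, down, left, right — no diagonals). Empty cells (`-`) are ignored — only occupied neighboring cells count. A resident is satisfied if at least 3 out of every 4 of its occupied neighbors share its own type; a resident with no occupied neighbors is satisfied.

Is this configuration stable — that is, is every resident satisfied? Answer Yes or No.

(0,0)B 1/1 ✓
(0,1)B 1/2 ✗
(0,2)A 1/3 ✗
(0,3)A 1/2 ✗
(1,2)B 1/3 ✗
(1,3)B 2/3 ✗
(2,0)B 1/2 ✗
(2,1)A 2/3 ✗
(2,2)A 1/3 ✗
(2,3)B 1/3 ✗
(3,0)B 2/3 ✗
(3,1)A 1/2 ✗
(3,3)A 0/1 ✗
(4,0)B 2/2 ✓
(4,2)A 0/1 ✗
(5,0)B 2/2 ✓
(5,1)B 2/2 ✓
(5,2)B 2/3 ✗
(5,3)B 1/1 ✓
For instance (0,1) has only 1/2 same-type neighbors, below 3/4.

No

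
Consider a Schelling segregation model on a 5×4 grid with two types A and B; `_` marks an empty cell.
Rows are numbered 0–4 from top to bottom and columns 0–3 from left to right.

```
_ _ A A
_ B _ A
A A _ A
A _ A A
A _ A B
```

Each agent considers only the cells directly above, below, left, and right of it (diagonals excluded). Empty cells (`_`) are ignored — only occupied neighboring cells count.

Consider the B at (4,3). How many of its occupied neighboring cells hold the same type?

0

Occupied neighbors of (4,3): (3,3)=A, (4,2)=A.
Same type (B): 0 of 2.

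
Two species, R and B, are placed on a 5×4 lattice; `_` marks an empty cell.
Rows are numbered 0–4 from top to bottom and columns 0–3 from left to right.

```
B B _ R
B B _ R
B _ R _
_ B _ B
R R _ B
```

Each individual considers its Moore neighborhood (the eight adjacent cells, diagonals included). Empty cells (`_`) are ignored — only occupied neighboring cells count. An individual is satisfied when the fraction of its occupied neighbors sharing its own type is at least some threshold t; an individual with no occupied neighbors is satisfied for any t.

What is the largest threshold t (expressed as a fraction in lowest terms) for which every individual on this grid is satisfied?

Row 0: (0,0)B 3/3 · (0,1)B 3/3 · (0,3)R 1/1
Row 1: (1,0)B 4/4 · (1,1)B 4/5 · (1,3)R 2/2
Row 2: (2,0)B 3/3 · (2,2)R 1/4
Row 3: (3,1)B 1/4 · (3,3)B 1/2
Row 4: (4,0)R 1/2 · (4,1)R 1/2 · (4,3)B 1/1
The smallest same-type fraction is 1/4 at (2,2), which reduces to 1/4. Any threshold above that leaves this individual unsatisfied.

1/4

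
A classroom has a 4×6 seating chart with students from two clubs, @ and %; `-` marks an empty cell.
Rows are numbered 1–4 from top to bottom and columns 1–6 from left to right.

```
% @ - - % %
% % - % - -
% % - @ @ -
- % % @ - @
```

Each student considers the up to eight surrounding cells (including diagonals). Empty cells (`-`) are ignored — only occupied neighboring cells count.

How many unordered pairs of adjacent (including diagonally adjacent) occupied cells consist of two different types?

7

Scan each occupied cell's neighbors to the right and below (and the two forward diagonals) so each pair is counted once.
Row 1: %(1,1)–@(1,2)≠ %(1,1)–%(2,1)= %(1,1)–%(2,2)= @(1,2)–%(2,2)≠ @(1,2)–%(2,1)≠ %(1,5)–%(1,6)= %(1,5)–%(2,4)=  → 3/7 unlike.
Row 2: %(2,1)–%(2,2)= %(2,1)–%(3,1)= %(2,1)–%(3,2)= %(2,2)–%(3,2)= %(2,2)–%(3,1)= %(2,4)–@(3,4)≠ %(2,4)–@(3,5)≠  → 2/7 unlike.
Row 3: %(3,1)–%(3,2)= %(3,1)–%(4,2)= %(3,2)–%(4,2)= %(3,2)–%(4,3)= @(3,4)–@(3,5)= @(3,4)–@(4,4)= @(3,4)–%(4,3)≠ @(3,5)–@(4,6)= @(3,5)–@(4,4)=  → 1/9 unlike.
Row 4: %(4,2)–%(4,3)= %(4,3)–@(4,4)≠  → 1/2 unlike.
Total adjacent occupied pairs: 25; unlike-type pairs: 7.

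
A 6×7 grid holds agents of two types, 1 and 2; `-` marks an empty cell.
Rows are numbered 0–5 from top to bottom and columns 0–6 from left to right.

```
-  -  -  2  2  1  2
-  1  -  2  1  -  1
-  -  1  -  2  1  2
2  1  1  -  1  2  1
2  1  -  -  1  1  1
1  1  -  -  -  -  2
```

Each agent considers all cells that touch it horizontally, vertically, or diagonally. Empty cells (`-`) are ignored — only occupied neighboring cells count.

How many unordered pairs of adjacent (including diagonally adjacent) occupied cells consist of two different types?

27

Scan each occupied cell's neighbors to the right and below (and the two forward diagonals) so each pair is counted once.
From row 0: 5 unlike of 10 pairs (running 5/10).
From row 1: 4 unlike of 8 pairs (running 9/18).
From row 2: 5 unlike of 11 pairs (running 14/29).
From row 3: 8 unlike of 16 pairs (running 22/45).
From row 4: 5 unlike of 9 pairs (running 27/54).
From row 5: 0 unlike of 1 pairs (running 27/55).
Total adjacent occupied pairs: 55; unlike-type pairs: 27.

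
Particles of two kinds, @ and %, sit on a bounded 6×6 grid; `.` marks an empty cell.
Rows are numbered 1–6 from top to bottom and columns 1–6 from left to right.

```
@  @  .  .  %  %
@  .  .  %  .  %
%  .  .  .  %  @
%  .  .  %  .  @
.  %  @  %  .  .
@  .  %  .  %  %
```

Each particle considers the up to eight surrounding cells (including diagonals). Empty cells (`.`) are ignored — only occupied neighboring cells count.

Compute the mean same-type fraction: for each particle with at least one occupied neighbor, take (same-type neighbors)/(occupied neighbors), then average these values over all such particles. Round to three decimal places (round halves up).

0.697

(1,1)@ 2/2
(1,2)@ 2/2
(1,5)% 3/3
(1,6)% 2/2
(2,1)@ 2/3
(2,4)% 2/2
(2,6)% 3/4
(3,1)% 1/2
(3,5)% 3/5
(3,6)@ 1/3
(4,1)% 2/2
(4,4)% 2/3
(4,6)@ 1/2
(5,2)% 2/4
(5,3)@ 0/4
(5,4)% 3/4
(6,1)@ 0/1
(6,3)% 2/3
(6,5)% 2/2
(6,6)% 1/1
Sum over 20 particles: 2/2 + 2/2 + 3/3 + 2/2 + 2/3 + 2/2 + 3/4 + 1/2 + 3/5 + 1/3 + 2/2 + 2/3 + 1/2 + 2/4 + 0/4 + 3/4 + 0/1 + 2/3 + 2/2 + 1/1 = 209/15; mean = 209/15 ÷ 20 = 209/300 = 0.696666… → 0.697.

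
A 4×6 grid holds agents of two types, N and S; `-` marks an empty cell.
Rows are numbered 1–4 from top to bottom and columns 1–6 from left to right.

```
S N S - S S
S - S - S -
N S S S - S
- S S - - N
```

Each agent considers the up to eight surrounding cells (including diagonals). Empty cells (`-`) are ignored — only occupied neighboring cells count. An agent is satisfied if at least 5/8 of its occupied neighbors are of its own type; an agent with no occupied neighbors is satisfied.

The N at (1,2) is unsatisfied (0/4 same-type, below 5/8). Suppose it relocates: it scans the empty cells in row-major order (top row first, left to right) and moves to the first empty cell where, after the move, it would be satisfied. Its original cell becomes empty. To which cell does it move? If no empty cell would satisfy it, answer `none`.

none

Vacating (1,2). Empty cells in order:
  (1,4): 0/4 same-type → still unsatisfied.
  (2,2): 1/7 same-type → still unsatisfied.
  (2,4): 0/6 same-type → still unsatisfied.
  (2,6): 0/4 same-type → still unsatisfied.
  (3,5): 1/4 same-type → still unsatisfied.
  (4,1): 1/3 same-type → still unsatisfied.
  (4,4): 0/3 same-type → still unsatisfied.
  (4,5): 1/3 same-type → still unsatisfied.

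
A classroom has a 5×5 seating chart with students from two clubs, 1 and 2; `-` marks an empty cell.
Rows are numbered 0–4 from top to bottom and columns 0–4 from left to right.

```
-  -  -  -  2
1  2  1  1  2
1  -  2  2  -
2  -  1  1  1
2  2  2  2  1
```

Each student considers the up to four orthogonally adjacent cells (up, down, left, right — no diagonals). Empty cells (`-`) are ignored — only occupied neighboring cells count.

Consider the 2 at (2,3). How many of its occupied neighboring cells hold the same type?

Occupied neighbors of (2,3): (1,3)=1, (3,3)=1, (2,2)=2.
Same type (2): 1 of 3.

1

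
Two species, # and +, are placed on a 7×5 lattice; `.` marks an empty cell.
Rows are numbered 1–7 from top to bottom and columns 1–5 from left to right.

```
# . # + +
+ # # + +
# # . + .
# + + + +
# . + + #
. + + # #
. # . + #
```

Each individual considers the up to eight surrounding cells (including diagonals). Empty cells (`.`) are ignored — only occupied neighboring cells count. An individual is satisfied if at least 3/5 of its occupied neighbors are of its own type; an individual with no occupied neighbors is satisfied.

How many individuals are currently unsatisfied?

(1,1)# 1/2 ✗
(1,3)# 2/4 ✗
(1,4)+ 3/5 ✓
(1,5)+ 3/3 ✓
(2,1)+ 0/4 ✗
(2,2)# 5/6 ✓
(2,3)# 3/6 ✗
(2,4)+ 4/6 ✓
(2,5)+ 4/4 ✓
(3,1)# 3/5 ✓
(3,2)# 4/7 ✗
(3,4)+ 5/6 ✓
(4,1)# 3/4 ✓
(4,2)+ 2/6 ✗
(4,3)+ 5/6 ✓
(4,4)+ 5/6 ✓
(4,5)+ 3/4 ✓
(5,1)# 1/3 ✗
(5,3)+ 6/7 ✓
(5,4)+ 5/8 ✓
(5,5)# 2/5 ✗
(6,2)+ 2/4 ✗
(6,3)+ 4/6 ✓
(6,4)# 3/7 ✗
(6,5)# 3/5 ✓
(7,2)# 0/2 ✗
(7,4)+ 1/4 ✗
(7,5)# 2/3 ✓
Unsatisfied: (1,1), (1,3), (2,1), (2,3), (3,2), (4,2), (5,1), (5,5), (6,2), (6,4), (7,2), (7,4) — 12 in total.

12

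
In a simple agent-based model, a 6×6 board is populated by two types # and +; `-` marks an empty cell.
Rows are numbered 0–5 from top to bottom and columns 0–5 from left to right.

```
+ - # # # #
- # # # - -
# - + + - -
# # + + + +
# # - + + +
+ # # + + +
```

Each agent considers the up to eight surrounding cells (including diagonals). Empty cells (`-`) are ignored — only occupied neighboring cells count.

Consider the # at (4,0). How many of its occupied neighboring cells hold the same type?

Occupied neighbors of (4,0): (3,0)=#, (3,1)=#, (4,1)=#, (5,0)=+, (5,1)=#.
Same type (#): 4 of 5.

4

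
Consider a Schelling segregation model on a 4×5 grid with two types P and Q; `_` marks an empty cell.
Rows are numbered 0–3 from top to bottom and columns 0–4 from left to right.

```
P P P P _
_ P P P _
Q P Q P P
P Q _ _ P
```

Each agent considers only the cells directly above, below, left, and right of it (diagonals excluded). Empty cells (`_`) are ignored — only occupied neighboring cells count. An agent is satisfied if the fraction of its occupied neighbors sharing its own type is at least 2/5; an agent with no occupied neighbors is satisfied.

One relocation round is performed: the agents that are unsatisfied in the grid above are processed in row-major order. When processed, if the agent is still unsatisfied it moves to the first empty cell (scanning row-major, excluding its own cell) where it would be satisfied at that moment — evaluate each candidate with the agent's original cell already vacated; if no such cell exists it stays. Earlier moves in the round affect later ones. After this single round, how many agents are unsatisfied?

Initially unsatisfied (in order): (2,0), (2,1), (2,2), (3,0), (3,1).
  (2,0) → (3,2).
  (2,1) → (0,4).
  (2,2) → (2,1).
  (3,0) → (1,0).
  (3,1): now satisfied by earlier moves; stays.
Resulting grid:
P P P P P
P P P P _
_ Q _ P P
_ Q Q _ P
All satisfied now.

0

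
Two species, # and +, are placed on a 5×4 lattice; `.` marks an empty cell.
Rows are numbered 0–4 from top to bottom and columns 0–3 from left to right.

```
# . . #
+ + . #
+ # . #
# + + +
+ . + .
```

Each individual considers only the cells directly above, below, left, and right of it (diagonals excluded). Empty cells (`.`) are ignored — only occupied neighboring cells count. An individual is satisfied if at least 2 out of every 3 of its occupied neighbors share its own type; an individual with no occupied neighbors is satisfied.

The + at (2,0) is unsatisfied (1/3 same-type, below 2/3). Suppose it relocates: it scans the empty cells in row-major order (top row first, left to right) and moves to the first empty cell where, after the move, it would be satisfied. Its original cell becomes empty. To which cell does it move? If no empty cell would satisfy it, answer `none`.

Vacating (2,0). Empty cells in order:
  (0,1): 1/2 same-type → still unsatisfied.
  (0,2): 0/1 same-type → still unsatisfied.
  (1,2): 1/2 same-type → still unsatisfied.
  (2,2): 1/3 same-type → still unsatisfied.
  (4,1): 3/3 same-type → satisfied — stop here.

(4,1)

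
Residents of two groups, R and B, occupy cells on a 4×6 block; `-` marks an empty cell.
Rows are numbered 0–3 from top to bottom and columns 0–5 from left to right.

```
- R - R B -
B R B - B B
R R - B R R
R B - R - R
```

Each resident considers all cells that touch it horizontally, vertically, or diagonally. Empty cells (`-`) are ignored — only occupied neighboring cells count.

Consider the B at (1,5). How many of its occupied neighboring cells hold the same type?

2

Occupied neighbors of (1,5): (0,4)=B, (1,4)=B, (2,4)=R, (2,5)=R.
Same type (B): 2 of 4.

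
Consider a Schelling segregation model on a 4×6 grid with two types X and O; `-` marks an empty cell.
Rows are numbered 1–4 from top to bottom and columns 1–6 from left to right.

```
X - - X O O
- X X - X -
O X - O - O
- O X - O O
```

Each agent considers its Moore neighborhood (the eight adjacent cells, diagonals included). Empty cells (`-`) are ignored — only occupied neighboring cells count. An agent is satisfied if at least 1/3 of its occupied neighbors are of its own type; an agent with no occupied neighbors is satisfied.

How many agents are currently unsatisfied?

2

(1,1)X 1/1 satisfied
(1,4)X 2/3 satisfied
(1,5)O 1/3 satisfied
(1,6)O 1/2 satisfied
(2,2)X 3/4 satisfied
(2,3)X 3/4 satisfied
(2,5)X 1/5 not
(3,1)O 1/3 satisfied
(3,2)X 3/5 satisfied
(3,4)O 1/4 not
(3,6)O 2/3 satisfied
(4,2)O 1/3 satisfied
(4,3)X 1/3 satisfied
(4,5)O 3/3 satisfied
(4,6)O 2/2 satisfied
Unsatisfied: (2,5), (3,4) — 2 in total.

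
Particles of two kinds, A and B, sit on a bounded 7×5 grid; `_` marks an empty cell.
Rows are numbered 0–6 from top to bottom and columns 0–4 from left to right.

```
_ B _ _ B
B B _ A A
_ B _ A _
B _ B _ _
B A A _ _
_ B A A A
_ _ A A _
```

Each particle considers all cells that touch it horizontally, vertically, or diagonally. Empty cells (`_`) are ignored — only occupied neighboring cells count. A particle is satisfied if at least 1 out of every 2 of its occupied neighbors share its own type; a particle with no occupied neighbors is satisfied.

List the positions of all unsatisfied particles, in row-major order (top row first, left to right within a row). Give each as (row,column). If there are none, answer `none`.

(0,1)B 2/2 ok
(0,4)B 0/2 unhappy
(1,0)B 3/3 ok
(1,1)B 3/3 ok
(1,3)A 2/3 ok
(1,4)A 2/3 ok
(2,1)B 4/4 ok
(2,3)A 2/3 ok
(3,0)B 2/3 ok
(3,2)B 1/4 unhappy
(4,0)B 2/3 ok
(4,1)A 2/6 unhappy
(4,2)A 3/5 ok
(5,1)B 1/5 unhappy
(5,2)A 5/6 ok
(5,3)A 5/5 ok
(5,4)A 2/2 ok
(6,2)A 3/4 ok
(6,3)A 4/4 ok

(0,4), (3,2), (4,1), (5,1)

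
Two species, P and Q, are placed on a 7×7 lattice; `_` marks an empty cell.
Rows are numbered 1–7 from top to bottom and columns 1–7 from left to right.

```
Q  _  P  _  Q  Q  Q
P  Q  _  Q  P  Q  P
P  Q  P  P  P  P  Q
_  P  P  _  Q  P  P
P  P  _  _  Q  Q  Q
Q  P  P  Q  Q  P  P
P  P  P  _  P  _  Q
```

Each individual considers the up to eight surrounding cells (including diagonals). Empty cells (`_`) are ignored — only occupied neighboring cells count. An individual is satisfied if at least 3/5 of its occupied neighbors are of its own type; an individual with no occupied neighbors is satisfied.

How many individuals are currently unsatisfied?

24

Row 1: (1,1)Q 1/2 not · (1,3)P 0/2 not · (1,5)Q 3/4 satisfied · (1,6)Q 3/5 satisfied · (1,7)Q 2/3 satisfied
Row 2: (2,1)P 1/4 not · (2,2)Q 2/6 not · (2,4)Q 1/6 not · (2,5)P 3/7 not · (2,6)Q 4/8 not · (2,7)P 1/5 not
Row 3: (3,1)P 2/4 not · (3,2)Q 1/6 not · (3,3)P 3/6 not · (3,4)P 4/6 satisfied · (3,5)P 4/7 not · (3,6)P 5/8 satisfied · (3,7)Q 1/5 not
Row 4: (4,2)P 5/6 satisfied · (4,3)P 4/5 satisfied · (4,5)Q 2/6 not · (4,6)P 3/8 not · (4,7)P 2/5 not
Row 5: (5,1)P 3/4 satisfied · (5,2)P 5/6 satisfied · (5,5)Q 4/6 satisfied · (5,6)Q 4/8 not · (5,7)Q 1/5 not
Row 6: (6,1)Q 0/5 not · (6,2)P 6/7 satisfied · (6,3)P 4/5 satisfied · (6,4)Q 2/5 not · (6,5)Q 3/5 satisfied · (6,6)P 2/7 not · (6,7)P 1/4 not
Row 7: (7,1)P 2/3 satisfied · (7,2)P 4/5 satisfied · (7,3)P 3/4 satisfied · (7,5)P 1/3 not · (7,7)Q 0/2 not
Unsatisfied: (1,1), (1,3), (2,1), (2,2), (2,4), (2,5), (2,6), (2,7), (3,1), (3,2), (3,3), (3,5), (3,7), (4,5), (4,6), (4,7), (5,6), (5,7), (6,1), (6,4), (6,6), (6,7), (7,5), (7,7) — 24 in total.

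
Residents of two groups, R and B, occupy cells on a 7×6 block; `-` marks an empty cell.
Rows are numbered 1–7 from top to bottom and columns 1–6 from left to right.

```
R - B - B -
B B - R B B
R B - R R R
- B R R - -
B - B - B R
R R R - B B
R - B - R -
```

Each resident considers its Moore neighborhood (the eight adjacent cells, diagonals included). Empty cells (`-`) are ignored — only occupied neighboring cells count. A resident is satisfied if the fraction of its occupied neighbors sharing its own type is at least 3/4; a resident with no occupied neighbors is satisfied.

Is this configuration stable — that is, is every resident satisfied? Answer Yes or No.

No

Row 1: (1,1)R 0/2 not · (1,3)B 1/2 not · (1,5)B 2/3 not
Row 2: (2,1)B 2/4 not · (2,2)B 3/5 not · (2,4)R 2/5 not · (2,5)B 2/6 not · (2,6)B 2/4 not
Row 3: (3,1)R 0/4 not · (3,2)B 3/5 not · (3,4)R 4/5 satisfied · (3,5)R 4/6 not · (3,6)R 1/3 not
Row 4: (4,2)B 3/5 not · (4,3)R 2/5 not · (4,4)R 3/5 not
Row 5: (5,1)B 1/3 not · (5,3)B 1/5 not · (5,5)B 2/4 not · (5,6)R 0/3 not
Row 6: (6,1)R 2/3 not · (6,2)R 3/6 not · (6,3)R 1/3 not · (6,5)B 2/4 not · (6,6)B 2/4 not
Row 7: (7,1)R 2/2 satisfied · (7,3)B 0/2 not · (7,5)R 0/2 not
For instance (1,1) has only 0/2 same-type neighbors, below 3/4.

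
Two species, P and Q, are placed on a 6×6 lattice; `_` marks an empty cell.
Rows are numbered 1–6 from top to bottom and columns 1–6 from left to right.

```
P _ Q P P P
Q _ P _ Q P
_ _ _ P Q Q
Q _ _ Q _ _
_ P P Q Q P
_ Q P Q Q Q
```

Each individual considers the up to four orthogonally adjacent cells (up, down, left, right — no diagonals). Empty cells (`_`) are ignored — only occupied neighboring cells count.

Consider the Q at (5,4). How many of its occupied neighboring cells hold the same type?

Occupied neighbors of (5,4): (4,4)=Q, (6,4)=Q, (5,3)=P, (5,5)=Q.
Same type (Q): 3 of 4.

3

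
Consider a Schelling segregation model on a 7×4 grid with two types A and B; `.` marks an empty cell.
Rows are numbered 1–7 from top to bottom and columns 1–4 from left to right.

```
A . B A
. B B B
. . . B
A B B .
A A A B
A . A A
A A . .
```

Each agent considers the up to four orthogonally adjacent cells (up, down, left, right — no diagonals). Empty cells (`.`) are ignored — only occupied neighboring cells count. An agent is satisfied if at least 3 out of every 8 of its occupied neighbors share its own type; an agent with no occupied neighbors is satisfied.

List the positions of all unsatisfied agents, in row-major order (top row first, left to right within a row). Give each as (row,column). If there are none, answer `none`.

(1,1)A 0/0 satisfied
(1,3)B 1/2 satisfied
(1,4)A 0/2 not
(2,2)B 1/1 satisfied
(2,3)B 3/3 satisfied
(2,4)B 2/3 satisfied
(3,4)B 1/1 satisfied
(4,1)A 1/2 satisfied
(4,2)B 1/3 not
(4,3)B 1/2 satisfied
(5,1)A 3/3 satisfied
(5,2)A 2/3 satisfied
(5,3)A 2/4 satisfied
(5,4)B 0/2 not
(6,1)A 2/2 satisfied
(6,3)A 2/2 satisfied
(6,4)A 1/2 satisfied
(7,1)A 2/2 satisfied
(7,2)A 1/1 satisfied

(1,4), (4,2), (5,4)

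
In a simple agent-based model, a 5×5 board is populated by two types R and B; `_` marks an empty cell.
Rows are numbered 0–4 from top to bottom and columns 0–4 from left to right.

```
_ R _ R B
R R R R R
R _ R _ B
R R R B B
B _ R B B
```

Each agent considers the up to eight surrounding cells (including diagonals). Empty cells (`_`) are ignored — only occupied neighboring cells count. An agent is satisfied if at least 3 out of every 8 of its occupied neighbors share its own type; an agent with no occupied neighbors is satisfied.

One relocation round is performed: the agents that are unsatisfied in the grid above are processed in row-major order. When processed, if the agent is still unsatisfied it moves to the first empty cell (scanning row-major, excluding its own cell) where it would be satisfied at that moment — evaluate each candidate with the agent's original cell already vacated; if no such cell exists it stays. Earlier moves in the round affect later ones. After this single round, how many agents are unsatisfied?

1

Initially unsatisfied (in order): (0,4), (4,0).
  (0,4) → (2,3).
  (4,0): no empty cell satisfies it; stays.
Resulting grid:
_ R _ R _
R R R R R
R _ R B B
R R R B B
B _ R B B
Unsatisfied now: (4,0).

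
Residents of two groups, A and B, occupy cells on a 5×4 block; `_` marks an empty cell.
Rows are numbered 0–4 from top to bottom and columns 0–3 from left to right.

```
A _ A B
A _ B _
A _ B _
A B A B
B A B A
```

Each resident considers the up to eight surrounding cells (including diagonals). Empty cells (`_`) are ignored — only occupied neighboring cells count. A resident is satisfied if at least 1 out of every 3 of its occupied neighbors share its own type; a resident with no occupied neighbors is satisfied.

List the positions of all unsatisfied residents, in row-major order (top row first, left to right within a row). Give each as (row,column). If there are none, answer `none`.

(0,0)A 1/1 satisfied
(0,2)A 0/2 not
(0,3)B 1/2 satisfied
(1,0)A 2/2 satisfied
(1,2)B 2/3 satisfied
(2,0)A 2/3 satisfied
(2,2)B 3/4 satisfied
(3,0)A 2/4 satisfied
(3,1)B 3/7 satisfied
(3,2)A 2/6 satisfied
(3,3)B 2/4 satisfied
(4,0)B 1/3 satisfied
(4,1)A 2/5 satisfied
(4,2)B 2/5 satisfied
(4,3)A 1/3 satisfied

(0,2)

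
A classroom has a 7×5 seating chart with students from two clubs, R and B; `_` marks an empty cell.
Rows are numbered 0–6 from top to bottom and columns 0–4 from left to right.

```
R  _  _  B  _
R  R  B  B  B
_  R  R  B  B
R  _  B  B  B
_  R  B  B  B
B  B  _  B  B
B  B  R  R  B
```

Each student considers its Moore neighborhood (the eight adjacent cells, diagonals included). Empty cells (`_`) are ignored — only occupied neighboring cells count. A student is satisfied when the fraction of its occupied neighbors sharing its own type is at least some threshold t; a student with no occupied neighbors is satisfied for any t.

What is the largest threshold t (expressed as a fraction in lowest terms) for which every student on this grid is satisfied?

1/5

Row 0: (0,0)R 2/2 · (0,3)B 3/3
Row 1: (1,0)R 3/3 · (1,1)R 4/5 · (1,2)B 3/6 · (1,3)B 5/6 · (1,4)B 4/4
Row 2: (2,1)R 4/6 · (2,2)R 2/7 · (2,3)B 7/8 · (2,4)B 5/5
Row 3: (3,0)R 2/2 · (3,2)B 4/7 · (3,3)B 7/8 · (3,4)B 5/5
Row 4: (4,1)R 1/5 · (4,2)B 5/6 · (4,3)B 7/7 · (4,4)B 5/5
Row 5: (5,0)B 3/4 · (5,1)B 4/6 · (5,3)B 5/7 · (5,4)B 4/5
Row 6: (6,0)B 3/3 · (6,1)B 3/4 · (6,2)R 1/4 · (6,3)R 1/4 · (6,4)B 2/3
The smallest same-type fraction is 1/5 at (4,1), which reduces to 1/5. Any threshold above that leaves this student unsatisfied.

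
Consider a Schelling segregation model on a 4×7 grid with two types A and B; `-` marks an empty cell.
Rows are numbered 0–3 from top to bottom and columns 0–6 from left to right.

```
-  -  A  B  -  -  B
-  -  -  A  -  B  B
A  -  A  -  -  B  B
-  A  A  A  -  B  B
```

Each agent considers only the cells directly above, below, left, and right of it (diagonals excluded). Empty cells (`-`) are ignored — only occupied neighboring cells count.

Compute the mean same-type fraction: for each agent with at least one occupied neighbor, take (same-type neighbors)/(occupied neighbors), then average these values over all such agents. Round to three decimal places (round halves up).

(0,2)A 0/1
(0,3)B 0/2
(0,6)B 1/1
(1,3)A 0/1
(1,5)B 2/2
(1,6)B 3/3
(2,0)A — no occupied neighbors
(2,2)A 1/1
(2,5)B 3/3
(2,6)B 3/3
(3,1)A 1/1
(3,2)A 3/3
(3,3)A 1/1
(3,5)B 2/2
(3,6)B 2/2
Sum over 14 agents: 0/1 + 0/2 + 1/1 + 0/1 + 2/2 + 3/3 + 1/1 + 3/3 + 3/3 + 1/1 + 3/3 + 1/1 + 2/2 + 2/2 = 11; mean = 11 ÷ 14 = 11/14 = 0.785714… → 0.786.

0.786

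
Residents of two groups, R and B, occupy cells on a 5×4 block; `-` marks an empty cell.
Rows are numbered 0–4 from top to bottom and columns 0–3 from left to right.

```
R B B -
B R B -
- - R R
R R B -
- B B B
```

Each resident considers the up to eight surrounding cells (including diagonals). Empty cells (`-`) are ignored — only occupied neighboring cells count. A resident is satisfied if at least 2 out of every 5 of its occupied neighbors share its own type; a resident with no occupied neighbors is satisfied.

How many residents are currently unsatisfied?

4

Row 0: (0,0)R 1/3 unhappy · (0,1)B 3/5 ok · (0,2)B 2/3 ok
Row 1: (1,0)B 1/3 unhappy · (1,1)R 2/6 unhappy · (1,2)B 2/5 ok
Row 2: (2,2)R 3/5 ok · (2,3)R 1/3 unhappy
Row 3: (3,0)R 1/2 ok · (3,1)R 2/5 ok · (3,2)B 3/6 ok
Row 4: (4,1)B 2/4 ok · (4,2)B 3/4 ok · (4,3)B 2/2 ok
Unsatisfied: (0,0), (1,0), (1,1), (2,3) — 4 in total.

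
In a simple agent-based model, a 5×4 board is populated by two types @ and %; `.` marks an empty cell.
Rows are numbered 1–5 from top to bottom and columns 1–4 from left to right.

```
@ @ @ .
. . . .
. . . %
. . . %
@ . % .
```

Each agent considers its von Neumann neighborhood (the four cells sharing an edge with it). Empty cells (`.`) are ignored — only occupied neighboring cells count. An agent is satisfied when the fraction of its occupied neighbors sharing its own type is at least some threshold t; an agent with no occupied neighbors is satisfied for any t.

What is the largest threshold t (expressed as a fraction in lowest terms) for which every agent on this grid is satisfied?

1/1

(1,1)@ 1/1
(1,2)@ 2/2
(1,3)@ 1/1
(3,4)% 1/1
(4,4)% 1/1
(5,1)@ — no occupied neighbors
(5,3)% — no occupied neighbors
The smallest same-type fraction is 1/1 at (1,1), which reduces to 1/1. Any threshold above that leaves this agent unsatisfied.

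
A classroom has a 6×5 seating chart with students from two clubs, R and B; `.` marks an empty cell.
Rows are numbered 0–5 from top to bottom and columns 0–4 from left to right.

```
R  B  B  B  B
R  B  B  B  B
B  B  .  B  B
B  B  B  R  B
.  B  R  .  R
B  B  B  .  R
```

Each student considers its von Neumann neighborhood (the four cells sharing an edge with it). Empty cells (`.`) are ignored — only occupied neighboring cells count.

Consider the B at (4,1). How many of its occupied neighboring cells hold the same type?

2

Occupied neighbors of (4,1): (3,1)=B, (5,1)=B, (4,2)=R.
Same type (B): 2 of 3.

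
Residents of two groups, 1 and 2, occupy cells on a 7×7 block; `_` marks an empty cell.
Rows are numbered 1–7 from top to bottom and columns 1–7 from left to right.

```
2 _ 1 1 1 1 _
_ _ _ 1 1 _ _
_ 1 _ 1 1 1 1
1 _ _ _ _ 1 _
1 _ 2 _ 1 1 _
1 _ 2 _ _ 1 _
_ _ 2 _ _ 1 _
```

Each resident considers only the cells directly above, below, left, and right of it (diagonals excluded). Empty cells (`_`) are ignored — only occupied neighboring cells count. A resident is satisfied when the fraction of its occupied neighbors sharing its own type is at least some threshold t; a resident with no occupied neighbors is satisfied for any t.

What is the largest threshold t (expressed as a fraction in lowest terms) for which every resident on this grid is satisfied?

1/1

Row 1: (1,1)2 — no occupied neighbors · (1,3)1 1/1 · (1,4)1 3/3 · (1,5)1 3/3 · (1,6)1 1/1
Row 2: (2,4)1 3/3 · (2,5)1 3/3
Row 3: (3,2)1 — no occupied neighbors · (3,4)1 2/2 · (3,5)1 3/3 · (3,6)1 3/3 · (3,7)1 1/1
Row 4: (4,1)1 1/1 · (4,6)1 2/2
Row 5: (5,1)1 2/2 · (5,3)2 1/1 · (5,5)1 1/1 · (5,6)1 3/3
Row 6: (6,1)1 1/1 · (6,3)2 2/2 · (6,6)1 2/2
Row 7: (7,3)2 1/1 · (7,6)1 1/1
The smallest same-type fraction is 1/1 at (1,3), which reduces to 1/1. Any threshold above that leaves this resident unsatisfied.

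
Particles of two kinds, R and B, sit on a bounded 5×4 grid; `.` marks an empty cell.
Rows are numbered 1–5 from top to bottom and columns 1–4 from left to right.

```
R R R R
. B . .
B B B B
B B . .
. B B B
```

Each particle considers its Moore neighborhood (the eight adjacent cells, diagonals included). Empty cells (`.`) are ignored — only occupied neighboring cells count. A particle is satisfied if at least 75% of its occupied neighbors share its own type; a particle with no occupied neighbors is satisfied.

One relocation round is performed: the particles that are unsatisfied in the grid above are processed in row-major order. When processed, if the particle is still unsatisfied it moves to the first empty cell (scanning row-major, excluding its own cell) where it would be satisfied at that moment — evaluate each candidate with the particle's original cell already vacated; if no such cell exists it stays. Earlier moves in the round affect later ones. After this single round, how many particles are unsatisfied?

Initially unsatisfied (in order): (1,1), (1,2), (1,3), (2,2).
  (1,1): no empty cell satisfies it; stays.
  (1,2): no empty cell satisfies it; stays.
  (1,3): no empty cell satisfies it; stays.
  (2,2) → (4,3).
Resulting grid:
R R R R
. . . .
B B B B
B B B .
. B B B
All satisfied now.

0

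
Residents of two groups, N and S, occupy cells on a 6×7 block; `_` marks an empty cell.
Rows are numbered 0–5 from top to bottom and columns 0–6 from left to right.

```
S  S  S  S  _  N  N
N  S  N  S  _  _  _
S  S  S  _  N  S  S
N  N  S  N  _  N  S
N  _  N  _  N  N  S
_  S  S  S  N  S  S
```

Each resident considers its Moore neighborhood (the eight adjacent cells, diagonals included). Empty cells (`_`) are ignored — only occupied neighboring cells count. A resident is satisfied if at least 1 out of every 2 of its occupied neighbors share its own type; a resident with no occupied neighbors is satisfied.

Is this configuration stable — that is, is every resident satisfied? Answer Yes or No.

No

Row 0: (0,0)S 2/3 ok · (0,1)S 3/5 ok · (0,2)S 4/5 ok · (0,3)S 2/3 ok · (0,5)N 1/1 ok · (0,6)N 1/1 ok
Row 1: (1,0)N 0/5 unhappy · (1,1)S 6/8 ok · (1,2)N 0/7 unhappy · (1,3)S 3/5 ok
Row 2: (2,0)S 2/5 unhappy · (2,1)S 4/8 ok · (2,2)S 4/7 ok · (2,4)N 2/4 ok · (2,5)S 2/4 ok · (2,6)S 2/3 ok
Row 3: (3,0)N 2/4 ok · (3,1)N 3/7 unhappy · (3,2)S 2/5 unhappy · (3,3)N 3/5 ok · (3,5)N 3/7 unhappy · (3,6)S 3/5 ok
Row 4: (4,0)N 2/3 ok · (4,2)N 2/6 unhappy · (4,4)N 4/6 ok · (4,5)N 3/7 unhappy · (4,6)S 3/5 ok
Row 5: (5,1)S 1/3 unhappy · (5,2)S 2/3 ok · (5,3)S 1/4 unhappy · (5,4)N 2/4 ok · (5,5)S 2/5 unhappy · (5,6)S 2/3 ok
For instance (1,0) has only 0/5 same-type neighbors, below 1/2.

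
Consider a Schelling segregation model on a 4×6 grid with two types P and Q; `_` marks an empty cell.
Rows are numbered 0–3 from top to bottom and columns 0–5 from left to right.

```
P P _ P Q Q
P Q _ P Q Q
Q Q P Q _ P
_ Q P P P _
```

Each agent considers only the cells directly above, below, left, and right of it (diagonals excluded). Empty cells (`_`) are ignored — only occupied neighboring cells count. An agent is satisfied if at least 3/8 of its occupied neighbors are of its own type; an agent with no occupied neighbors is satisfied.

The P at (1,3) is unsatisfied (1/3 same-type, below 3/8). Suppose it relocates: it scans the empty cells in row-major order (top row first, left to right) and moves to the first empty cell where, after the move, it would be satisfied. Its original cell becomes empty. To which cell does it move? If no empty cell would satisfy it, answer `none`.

(0,2)

Vacating (1,3). Empty cells in order:
  (0,2): 2/2 same-type → satisfied — stop here.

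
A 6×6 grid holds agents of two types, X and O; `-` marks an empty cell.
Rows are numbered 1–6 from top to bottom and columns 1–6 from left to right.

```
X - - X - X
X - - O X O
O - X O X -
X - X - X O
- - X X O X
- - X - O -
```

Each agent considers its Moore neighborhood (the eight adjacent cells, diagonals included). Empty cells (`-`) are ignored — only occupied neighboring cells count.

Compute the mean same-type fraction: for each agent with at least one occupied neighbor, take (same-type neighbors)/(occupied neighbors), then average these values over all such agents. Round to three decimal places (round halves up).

(1,1)X 1/1
(1,4)X 1/2
(1,6)X 1/2
(2,1)X 1/2
(2,4)O 1/5
(2,5)X 3/6
(2,6)O 0/3
(3,1)O 0/2
(3,3)X 1/3
(3,4)O 1/6
(3,5)X 2/6
(4,1)X 0/1
(4,3)X 3/4
(4,5)X 3/6
(4,6)O 1/4
(5,3)X 3/3
(5,4)X 4/6
(5,5)O 2/5
(5,6)X 1/4
(6,3)X 2/2
(6,5)O 1/3
Sum over 21 agents: 1/1 + 1/2 + 1/2 + 1/2 + 1/5 + 3/6 + 0/3 + 0/2 + 1/3 + 1/6 + 2/6 + 0/1 + 3/4 + 3/6 + 1/4 + 3/3 + 4/6 + 2/5 + 1/4 + 2/2 + 1/3 = 551/60; mean = 551/60 ÷ 21 = 551/1260 = 0.437301… → 0.437.

0.437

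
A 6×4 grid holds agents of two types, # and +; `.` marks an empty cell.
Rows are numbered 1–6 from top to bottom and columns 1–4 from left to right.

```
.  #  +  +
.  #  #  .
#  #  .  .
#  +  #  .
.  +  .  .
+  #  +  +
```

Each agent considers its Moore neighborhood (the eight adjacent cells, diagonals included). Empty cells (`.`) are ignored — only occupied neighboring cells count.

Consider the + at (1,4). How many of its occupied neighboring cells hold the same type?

1

Occupied neighbors of (1,4): (1,3)=+, (2,3)=#.
Same type (+): 1 of 2.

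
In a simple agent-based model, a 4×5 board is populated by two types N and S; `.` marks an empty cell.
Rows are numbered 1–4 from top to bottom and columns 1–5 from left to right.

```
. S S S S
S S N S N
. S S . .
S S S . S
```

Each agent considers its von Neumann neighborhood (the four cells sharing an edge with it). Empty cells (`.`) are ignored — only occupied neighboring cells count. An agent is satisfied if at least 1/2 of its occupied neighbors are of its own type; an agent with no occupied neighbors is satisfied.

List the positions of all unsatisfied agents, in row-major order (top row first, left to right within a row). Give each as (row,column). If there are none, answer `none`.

(2,3), (2,4), (2,5)

(1,2)S 2/2 ✓
(1,3)S 2/3 ✓
(1,4)S 3/3 ✓
(1,5)S 1/2 ✓
(2,1)S 1/1 ✓
(2,2)S 3/4 ✓
(2,3)N 0/4 ✗
(2,4)S 1/3 ✗
(2,5)N 0/2 ✗
(3,2)S 3/3 ✓
(3,3)S 2/3 ✓
(4,1)S 1/1 ✓
(4,2)S 3/3 ✓
(4,3)S 2/2 ✓
(4,5)S 0/0 ✓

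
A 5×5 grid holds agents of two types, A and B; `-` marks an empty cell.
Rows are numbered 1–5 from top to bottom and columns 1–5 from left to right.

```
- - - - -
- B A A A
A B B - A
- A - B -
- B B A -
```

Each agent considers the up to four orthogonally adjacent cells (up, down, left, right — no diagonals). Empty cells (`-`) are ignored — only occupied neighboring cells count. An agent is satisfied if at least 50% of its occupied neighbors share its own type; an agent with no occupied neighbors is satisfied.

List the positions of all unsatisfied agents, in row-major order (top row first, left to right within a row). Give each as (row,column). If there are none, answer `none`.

(2,3), (3,1), (4,2), (4,4), (5,4)

(2,2)B 1/2 ✓
(2,3)A 1/3 ✗
(2,4)A 2/2 ✓
(2,5)A 2/2 ✓
(3,1)A 0/1 ✗
(3,2)B 2/4 ✓
(3,3)B 1/2 ✓
(3,5)A 1/1 ✓
(4,2)A 0/2 ✗
(4,4)B 0/1 ✗
(5,2)B 1/2 ✓
(5,3)B 1/2 ✓
(5,4)A 0/2 ✗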